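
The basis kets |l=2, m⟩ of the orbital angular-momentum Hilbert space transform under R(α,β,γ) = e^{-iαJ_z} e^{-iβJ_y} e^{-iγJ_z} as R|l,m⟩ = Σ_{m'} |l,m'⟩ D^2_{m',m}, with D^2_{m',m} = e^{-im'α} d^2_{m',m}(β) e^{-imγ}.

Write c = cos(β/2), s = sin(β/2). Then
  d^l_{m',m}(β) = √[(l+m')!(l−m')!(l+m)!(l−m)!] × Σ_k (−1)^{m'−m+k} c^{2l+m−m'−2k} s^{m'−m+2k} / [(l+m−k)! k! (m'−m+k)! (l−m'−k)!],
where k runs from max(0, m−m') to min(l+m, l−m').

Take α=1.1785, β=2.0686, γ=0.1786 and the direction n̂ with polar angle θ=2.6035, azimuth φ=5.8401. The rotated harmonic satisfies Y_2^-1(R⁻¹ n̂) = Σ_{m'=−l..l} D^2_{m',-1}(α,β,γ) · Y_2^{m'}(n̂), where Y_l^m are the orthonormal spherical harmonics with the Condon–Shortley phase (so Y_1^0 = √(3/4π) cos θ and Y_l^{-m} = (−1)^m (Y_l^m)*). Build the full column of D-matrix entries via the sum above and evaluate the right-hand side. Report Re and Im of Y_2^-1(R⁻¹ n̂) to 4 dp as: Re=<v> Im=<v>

Need the full column D^2_{m',-1} for m'=−2..2 at α=1.1785, β=2.0686, γ=0.1786.
cos(β/2)=0.511128, sin(β/2)=0.859505
d^2_{-2,-1}: single k=1 term ⇒ +0.229544;  D = -0.188671+0.130743i
d^2_{-1,-1}: k∈[0..1] ⇒ +0.068252 -0.578998 = -0.510745;  D = -0.108316-0.499128i
d^2_{0,-1}: k∈[0..1] ⇒ -0.281133 +0.794969 = +0.513835;  D = +0.505662+0.091284i
d^2_{1,-1}: k∈[0..1] ⇒ +0.578998 -0.545749 = +0.033248;  D = +0.017967-0.027976i
d^2_{2,-1}: single k=0 term ⇒ -0.649089;  D = +0.370566+0.532914i
Y_2^{m'}(θ=2.6035,φ=5.8401) and Σ D·Y over m':
  (-0.1887+0.1307i)·(+0.0642+0.0786i)  (-0.1083-0.4991i)·(-0.3071-0.1458i)  (+0.5057+0.0913i)·(+0.3823+0.0000i)  (+0.0180-0.0280i)·(+0.3071-0.1458i)  (+0.3706+0.5329i)·(+0.0642-0.0786i)
Y_2^-1(R⁻¹ n̂) = +0.198533+0.191405i

Re=0.1985 Im=0.1914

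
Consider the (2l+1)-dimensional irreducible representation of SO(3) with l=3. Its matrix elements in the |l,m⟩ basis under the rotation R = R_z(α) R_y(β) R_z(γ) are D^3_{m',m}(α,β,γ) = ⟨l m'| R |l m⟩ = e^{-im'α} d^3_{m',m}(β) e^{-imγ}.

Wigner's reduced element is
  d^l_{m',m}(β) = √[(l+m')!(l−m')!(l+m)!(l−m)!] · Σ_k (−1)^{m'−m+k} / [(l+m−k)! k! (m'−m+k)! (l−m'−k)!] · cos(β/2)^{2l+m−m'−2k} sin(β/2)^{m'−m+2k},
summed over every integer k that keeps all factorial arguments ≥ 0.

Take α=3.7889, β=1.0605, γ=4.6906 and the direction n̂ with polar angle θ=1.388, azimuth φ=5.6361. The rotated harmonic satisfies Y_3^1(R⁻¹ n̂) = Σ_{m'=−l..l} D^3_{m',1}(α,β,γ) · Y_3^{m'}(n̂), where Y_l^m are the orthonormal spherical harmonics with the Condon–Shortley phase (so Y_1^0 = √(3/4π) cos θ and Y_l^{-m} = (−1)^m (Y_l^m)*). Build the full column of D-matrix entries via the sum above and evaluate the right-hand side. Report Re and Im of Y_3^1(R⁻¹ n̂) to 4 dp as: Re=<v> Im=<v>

Re=-0.2715 Im=-0.0897

Need the full column D^3_{m',1} for m'=−3..3 at α=3.7889, β=1.0605, γ=4.6906.
cos(β/2)=0.862681, sin(β/2)=0.505749
d^3_{-3,1}: single k=4 term ⇒ +0.188576;  D = +0.174206+0.072202i
d^3_{-2,1}: k∈[3..4] ⇒ +0.525273 -0.090266 = +0.435007;  D = -0.421007+0.109473i
d^3_{-1,1}: k∈[2..4] ⇒ +0.850005 -0.389521 +0.016734 = +0.477219;  D = +0.296008-0.374322i
d^3_{0,1}: k∈[1..3] ⇒ +0.837097 -0.863112 +0.098882 = +0.072867;  D = -0.001588+0.072850i
d^3_{1,1}: k∈[0..2] ⇒ +0.412193 -1.133340 +0.292140 = -0.429007;  D = +0.251191+0.347779i
d^3_{2,1}: k∈[0..1] ⇒ -0.764162 +0.525273 = -0.238889;  D = -0.228362-0.070133i
d^3_{3,1}: single k=0 term ⇒ +0.548676;  D = -0.515536+0.187798i
Y_3^{m'}(θ=1.388,φ=5.6361) and Σ D·Y over m':
  (+0.1742+0.0722i)·(-0.1436+0.3698i)  (-0.4210+0.1095i)·(+0.0491+0.1728i)  (+0.2960-0.3743i)·(-0.2117-0.1599i)  (-0.0016+0.0728i)·(-0.1923+0.0000i)  (+0.2512+0.3478i)·(+0.2117-0.1599i)  (-0.2284-0.0701i)·(+0.0491-0.1728i)  (-0.5155+0.1878i)·(+0.1436+0.3698i)
Y_3^1(R⁻¹ n̂) = -0.271537-0.089667i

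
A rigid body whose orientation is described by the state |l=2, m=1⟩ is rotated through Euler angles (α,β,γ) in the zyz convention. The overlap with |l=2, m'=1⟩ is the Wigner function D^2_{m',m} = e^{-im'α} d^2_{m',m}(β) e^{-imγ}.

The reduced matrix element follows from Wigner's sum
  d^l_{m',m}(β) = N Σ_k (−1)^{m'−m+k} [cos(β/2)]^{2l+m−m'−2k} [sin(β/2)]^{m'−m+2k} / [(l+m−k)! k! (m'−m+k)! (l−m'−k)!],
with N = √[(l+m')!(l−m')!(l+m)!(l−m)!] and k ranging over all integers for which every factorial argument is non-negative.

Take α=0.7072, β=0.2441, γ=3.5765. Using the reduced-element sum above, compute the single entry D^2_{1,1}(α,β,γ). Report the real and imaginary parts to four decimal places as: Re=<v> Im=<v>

Re=-0.3852 Im=0.8429

D^2_{1,1}(0.7072,0.2441,3.5765) = e^{-i·1·0.7072}·d^2_{1,1}(0.2441)·e^{-i·1·3.5765}. Compute d first:
With c≡cos(β/2)=0.992561 and s≡sin(β/2)=0.121747, N=[6·1·6·1]^{1/2}=6.000000
k∈{0,1} keeps every argument non-negative
  k=0: (−1)^0·6.0000/(6)·0.9926^4·0.1217^0 = +0.970575
  k=1: (−1)^1·6.0000/(2)·0.9926^2·0.1217^2 = -0.043808
d^2_{1,1}(0.2441) = +0.970575 -0.043808 = +0.926767
Attach z-rotation phases: D = e^{-i(1)(0.7072)}·(+0.926767)·e^{-i(1)(3.5765)} = -0.385237+0.842905i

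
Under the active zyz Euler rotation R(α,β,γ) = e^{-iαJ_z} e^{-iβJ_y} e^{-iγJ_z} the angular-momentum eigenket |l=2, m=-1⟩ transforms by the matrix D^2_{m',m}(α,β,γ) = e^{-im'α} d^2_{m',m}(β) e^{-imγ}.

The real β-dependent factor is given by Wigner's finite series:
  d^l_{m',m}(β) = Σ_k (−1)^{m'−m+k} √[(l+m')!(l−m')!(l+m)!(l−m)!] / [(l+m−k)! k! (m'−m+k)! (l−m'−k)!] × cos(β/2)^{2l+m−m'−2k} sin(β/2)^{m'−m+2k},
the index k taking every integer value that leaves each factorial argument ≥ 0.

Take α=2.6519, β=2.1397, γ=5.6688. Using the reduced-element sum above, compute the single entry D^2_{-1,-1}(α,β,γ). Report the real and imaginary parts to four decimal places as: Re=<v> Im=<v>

Re=0.2156 Im=-0.4279

D^2_{-1,-1}(2.6519,2.1397,5.6688) = e^{-i·-1·2.6519}·d^2_{-1,-1}(2.1397)·e^{-i·-1·5.6688}. Compute d first:
c=cos(2.1397/2)=0.480256, s=sin(2.1397/2)=0.877128; N=√[1·6·1·6]=6.000000
Admissible k: 0..1 (factorial args all ≥0)
  k=0: (−1)^0·6.0000/(6)·0.4803^4·0.8771^0 = +0.053197
  k=1: (−1)^1·6.0000/(2)·0.4803^2·0.8771^2 = -0.532345
d^2_{-1,-1}(2.1397) = +0.053197 -0.532345 = -0.479147
Attach z-rotation phases: D = e^{-i(-1)(2.6519)}·(-0.479147)·e^{-i(-1)(5.6688)} = +0.215596-0.427902i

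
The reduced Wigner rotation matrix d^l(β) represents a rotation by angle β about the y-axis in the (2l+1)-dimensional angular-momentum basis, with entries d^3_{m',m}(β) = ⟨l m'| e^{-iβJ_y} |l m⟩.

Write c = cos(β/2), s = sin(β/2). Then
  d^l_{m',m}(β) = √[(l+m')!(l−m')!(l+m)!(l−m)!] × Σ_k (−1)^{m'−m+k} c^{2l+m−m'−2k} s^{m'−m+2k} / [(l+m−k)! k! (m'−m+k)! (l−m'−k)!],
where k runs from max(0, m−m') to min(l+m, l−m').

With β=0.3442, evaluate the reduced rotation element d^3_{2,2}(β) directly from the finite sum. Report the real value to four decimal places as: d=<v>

d=0.7764

d^3_{2,2}(β=0.3442) via Wigner's sum:
Half-angle: c=0.985227, s=0.171252. N=√(120·1·120·1)=120.000000
Admissible k: 0..1 (factorial args all ≥0)
  k=0: (−1)^0·120.0000/(120)·0.9852^6·0.1713^0 = +0.914574
  k=1: (−1)^1·120.0000/(24)·0.9852^4·0.1713^2 = -0.138161
d^3_{2,2}(0.3442) = +0.914574 -0.138161 = +0.776413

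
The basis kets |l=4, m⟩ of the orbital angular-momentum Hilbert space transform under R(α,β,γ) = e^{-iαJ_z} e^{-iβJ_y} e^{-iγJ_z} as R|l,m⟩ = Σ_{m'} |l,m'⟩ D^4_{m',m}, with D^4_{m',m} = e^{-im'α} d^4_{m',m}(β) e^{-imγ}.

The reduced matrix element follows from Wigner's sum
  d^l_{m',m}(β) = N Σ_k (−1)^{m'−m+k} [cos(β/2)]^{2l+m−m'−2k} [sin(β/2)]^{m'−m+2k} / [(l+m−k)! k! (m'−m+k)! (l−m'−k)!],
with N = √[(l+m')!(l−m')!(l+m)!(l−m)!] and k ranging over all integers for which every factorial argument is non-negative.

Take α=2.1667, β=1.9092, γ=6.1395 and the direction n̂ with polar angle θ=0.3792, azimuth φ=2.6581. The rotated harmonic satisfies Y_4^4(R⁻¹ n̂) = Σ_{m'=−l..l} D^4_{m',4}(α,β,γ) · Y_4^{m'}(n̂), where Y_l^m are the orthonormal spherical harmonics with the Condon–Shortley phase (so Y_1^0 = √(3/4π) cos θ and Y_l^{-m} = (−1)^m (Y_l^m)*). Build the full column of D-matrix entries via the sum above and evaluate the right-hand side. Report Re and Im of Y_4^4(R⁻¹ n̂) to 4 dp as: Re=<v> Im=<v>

Re=0.4389 Im=-0.0563

Need the full column D^4_{m',4} for m'=−4..4 at α=2.1667, β=1.9092, γ=6.1395.
cos(β/2)=0.577935, sin(β/2)=0.816083
d^4_{-4,4}: single k=8 term ⇒ +0.196731;  D = -0.193438+0.035847i
d^4_{-3,4}: single k=7 term ⇒ +0.394061;  D = +0.276894+0.280381i
d^4_{-2,4}: single k=6 term ⇒ +0.522086;  D = +0.101548-0.512115i
d^4_{-1,4}: single k=5 term ⇒ +0.522880;  D = -0.481574+0.203692i
d^4_{0,4}: single k=4 term ⇒ +0.414002;  D = +0.347485+0.225059i
d^4_{1,4}: single k=3 term ⇒ +0.262236;  D = -0.005549-0.262177i
d^4_{2,4}: single k=2 term ⇒ +0.131317;  D = -0.107100+0.075986i
d^4_{3,4}: single k=1 term ⇒ +0.049709;  D = +0.046560+0.017410i
d^4_{4,4}: single k=0 term ⇒ +0.012446;  D = -0.002935-0.012095i
Y_4^{m'}(θ=0.3792,φ=2.6581) and Σ D·Y over m':
  (-0.1934+0.0358i)·(-0.0030+0.0078i)  (+0.2769+0.2804i)·(-0.0071-0.0586i)  (+0.1015-0.5121i)·(+0.1312+0.1902i)  (-0.4816+0.2037i)·(-0.4380-0.2300i)  (+0.3475+0.2251i)·(+0.3360+0.0000i)  (-0.0055-0.2622i)·(+0.4380-0.2300i)  (-0.1071+0.0760i)·(+0.1312-0.1902i)  (+0.0466+0.0174i)·(+0.0071-0.0586i)  (-0.0029-0.0121i)·(-0.0030-0.0078i)
Y_4^4(R⁻¹ n̂) = +0.438938-0.056292i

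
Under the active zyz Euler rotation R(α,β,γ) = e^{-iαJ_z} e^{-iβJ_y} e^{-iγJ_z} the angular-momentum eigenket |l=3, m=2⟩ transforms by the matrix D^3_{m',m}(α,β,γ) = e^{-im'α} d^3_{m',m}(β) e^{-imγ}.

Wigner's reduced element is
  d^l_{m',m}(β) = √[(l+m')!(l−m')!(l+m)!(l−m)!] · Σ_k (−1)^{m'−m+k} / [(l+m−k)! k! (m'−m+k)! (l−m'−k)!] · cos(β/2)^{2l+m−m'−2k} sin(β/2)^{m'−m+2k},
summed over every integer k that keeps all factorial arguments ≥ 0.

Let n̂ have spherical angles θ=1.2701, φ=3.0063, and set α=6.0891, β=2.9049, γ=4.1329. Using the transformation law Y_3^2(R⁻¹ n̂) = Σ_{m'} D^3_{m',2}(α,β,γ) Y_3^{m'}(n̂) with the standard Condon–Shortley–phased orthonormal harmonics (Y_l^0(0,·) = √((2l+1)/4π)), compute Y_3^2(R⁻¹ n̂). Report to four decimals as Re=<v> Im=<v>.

Re=0.1993 Im=0.3306

Need the full column D^3_{m',2} for m'=−3..3 at α=6.0891, β=2.9049, γ=4.1329.
cos(β/2)=0.118070, sin(β/2)=0.993005
d^3_{-3,2}: single k=5 term ⇒ +0.279238;  D = -0.234072-0.152262i
d^3_{-2,2}: k∈[4..5] ⇒ +0.067773 -0.958759 = -0.890985;  D = +0.639147+0.620763i
d^3_{-1,2}: k∈[3..4] ⇒ +0.010193 -0.360494 = -0.350301;  D = +0.199498+0.287943i
d^3_{0,2}: k∈[2..3] ⇒ +0.001050 -0.074242 = -0.073192;  D = +0.029297+0.067073i
d^3_{1,2}: k∈[1..2] ⇒ +0.000072 -0.010193 = -0.010121;  D = +0.002186+0.009882i
d^3_{2,2}: k∈[0..1] ⇒ +0.000003 -0.000958 = -0.000955;  D = +0.000023+0.000955i
d^3_{3,2}: single k=0 term ⇒ -0.000056;  D = -0.000009+0.000055i
Y_3^{m'}(θ=1.2701,φ=3.0063) and Σ D·Y over m':
  (-0.2341-0.1523i)·(-0.3340-0.1435i)  (+0.6391+0.6208i)·(+0.2661+0.0738i)  (+0.1995+0.2879i)·(+0.1717+0.0234i)  (+0.0293+0.0671i)·(-0.2831+0.0000i)  (+0.0022+0.0099i)·(-0.1717+0.0234i)  (+0.0000+0.0010i)·(+0.2661-0.0738i)  (-0.0000+0.0001i)·(+0.3340-0.1435i)
Y_3^2(R⁻¹ n̂) = +0.199286+0.330554i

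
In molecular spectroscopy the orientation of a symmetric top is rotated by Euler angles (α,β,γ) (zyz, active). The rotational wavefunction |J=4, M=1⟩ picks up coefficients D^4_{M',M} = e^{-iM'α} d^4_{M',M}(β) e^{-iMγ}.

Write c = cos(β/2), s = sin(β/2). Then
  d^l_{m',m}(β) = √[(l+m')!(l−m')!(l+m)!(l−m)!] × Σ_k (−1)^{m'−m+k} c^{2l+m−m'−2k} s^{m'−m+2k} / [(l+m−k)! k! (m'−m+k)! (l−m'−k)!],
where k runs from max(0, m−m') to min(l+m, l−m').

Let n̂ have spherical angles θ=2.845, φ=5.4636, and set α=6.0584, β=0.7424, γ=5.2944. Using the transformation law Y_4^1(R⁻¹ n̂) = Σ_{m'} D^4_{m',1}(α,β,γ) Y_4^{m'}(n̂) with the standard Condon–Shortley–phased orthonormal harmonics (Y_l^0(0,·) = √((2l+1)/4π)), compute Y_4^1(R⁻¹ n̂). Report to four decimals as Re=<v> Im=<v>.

Re=-0.1437 Im=-0.1458

Need the full column D^4_{m',1} for m'=−4..4 at α=6.0584, β=0.7424, γ=5.2944.
cos(β/2)=0.931893, sin(β/2)=0.362734
d^4_{-4,1}: single k=5 term ⇒ +0.038031;  D = +0.037878+0.003405i
d^4_{-3,1}: k∈[4..5] ⇒ +0.172717 -0.015701 = +0.157016;  D = +0.149318+0.048561i
d^4_{-2,1}: k∈[3..5] ⇒ +0.474361 -0.107807 +0.003267 = +0.369822;  D = +0.317348+0.189889i
d^4_{-1,1}: k∈[2..5] ⇒ +0.861732 -0.391686 +0.029672 -0.000300 = +0.499418;  D = +0.360617+0.345505i
d^4_{0,1}: k∈[1..4] ⇒ +0.990067 -0.900037 +0.136366 -0.003443 = +0.222952;  D = +0.122558+0.186245i
d^4_{1,1}: k∈[0..3] ⇒ +0.568758 -1.292597 +0.391686 -0.019782 = -0.351935;  D = -0.123063-0.329718i
d^4_{2,1}: k∈[0..2] ⇒ -0.939260 +0.711542 -0.071871 = -0.299589;  D = -0.039562-0.296966i
d^4_{3,1}: k∈[0..1] ⇒ +0.683978 -0.172717 = +0.511261;  D = -0.047145+0.509083i
d^4_{4,1}: single k=0 term ⇒ -0.251008;  D = +0.078275-0.238492i
Y_4^{m'}(θ=2.845,φ=5.4636) and Σ D·Y over m':
  (+0.0379+0.0034i)·(-0.0032-0.0004i)  (+0.1493+0.0486i)·(+0.0232-0.0189i)  (+0.3173+0.1899i)·(-0.0105+0.1540i)  (+0.3606+0.3455i)·(-0.3070-0.3288i)  (+0.1226+0.1862i)·(+0.5119+0.0000i)  (-0.1231-0.3297i)·(+0.3070-0.3288i)  (-0.0396-0.2970i)·(-0.0105-0.1540i)  (-0.0471+0.5091i)·(-0.0232-0.0189i)  (+0.0783-0.2385i)·(-0.0032+0.0004i)
Y_4^1(R⁻¹ n̂) = -0.143685-0.145829i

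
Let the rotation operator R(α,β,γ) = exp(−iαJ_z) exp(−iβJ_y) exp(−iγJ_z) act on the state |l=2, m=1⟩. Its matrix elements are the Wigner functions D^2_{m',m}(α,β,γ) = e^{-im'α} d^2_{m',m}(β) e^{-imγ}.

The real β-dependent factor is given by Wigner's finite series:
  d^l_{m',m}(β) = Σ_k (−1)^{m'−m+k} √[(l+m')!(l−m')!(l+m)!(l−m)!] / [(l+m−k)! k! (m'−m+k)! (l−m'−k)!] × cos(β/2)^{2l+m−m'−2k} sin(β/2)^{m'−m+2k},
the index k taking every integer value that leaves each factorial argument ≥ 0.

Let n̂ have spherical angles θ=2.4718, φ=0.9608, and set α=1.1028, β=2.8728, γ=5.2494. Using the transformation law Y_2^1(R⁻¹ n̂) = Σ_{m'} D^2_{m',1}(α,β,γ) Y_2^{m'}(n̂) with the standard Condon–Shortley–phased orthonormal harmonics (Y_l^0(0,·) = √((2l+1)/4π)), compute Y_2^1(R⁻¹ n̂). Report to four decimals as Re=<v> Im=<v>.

Need the full column D^2_{m',1} for m'=−2..2 at α=1.1028, β=2.8728, γ=5.2494.
cos(β/2)=0.133992, sin(β/2)=0.990982
d^2_{-2,1}: single k=3 term ⇒ +0.260800;  D = -0.259554-0.025464i
d^2_{-1,1}: k∈[2..3] ⇒ +0.052895 -0.964415 = -0.911520;  D = +0.488649-0.769474i
d^2_{0,1}: k∈[1..2] ⇒ +0.005840 -0.319413 = -0.313574;  D = -0.160415-0.269435i
d^2_{1,1}: k∈[0..1] ⇒ +0.000322 -0.052895 = -0.052572;  D = -0.052447+0.003625i
d^2_{2,1}: single k=0 term ⇒ -0.004768;  D = -0.001852+0.004393i
Y_2^{m'}(θ=2.4718,φ=0.9608) and Σ D·Y over m':
  (-0.2596-0.0255i)·(-0.0512-0.1398i)  (+0.4886-0.7695i)·(-0.2154+0.3082i)  (-0.1604-0.2694i)·(+0.2661+0.0000i)  (-0.0524+0.0036i)·(+0.2154+0.3082i)  (-0.0019+0.0044i)·(-0.0512+0.1398i)
Y_2^1(R⁻¹ n̂) = +0.085986+0.266361i

Re=0.0860 Im=0.2664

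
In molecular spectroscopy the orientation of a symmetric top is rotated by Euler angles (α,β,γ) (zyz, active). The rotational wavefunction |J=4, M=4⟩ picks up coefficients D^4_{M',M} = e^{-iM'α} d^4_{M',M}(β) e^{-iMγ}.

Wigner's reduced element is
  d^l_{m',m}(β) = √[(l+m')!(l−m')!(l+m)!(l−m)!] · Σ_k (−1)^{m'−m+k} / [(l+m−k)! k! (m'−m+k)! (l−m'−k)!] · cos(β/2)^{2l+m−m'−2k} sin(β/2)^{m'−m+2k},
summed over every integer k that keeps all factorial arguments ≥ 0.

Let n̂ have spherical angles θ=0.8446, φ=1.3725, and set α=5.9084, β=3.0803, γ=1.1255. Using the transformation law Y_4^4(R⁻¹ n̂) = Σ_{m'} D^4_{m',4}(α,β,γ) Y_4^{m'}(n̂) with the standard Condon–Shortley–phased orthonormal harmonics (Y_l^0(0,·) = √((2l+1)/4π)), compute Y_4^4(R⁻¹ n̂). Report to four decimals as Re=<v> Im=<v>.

Need the full column D^4_{m',4} for m'=−4..4 at α=5.9084, β=3.0803, γ=1.1255.
cos(β/2)=0.030642, sin(β/2)=0.999530
d^4_{-4,4}: single k=8 term ⇒ +0.996250;  D = +0.956886+0.277276i
d^4_{-3,4}: single k=7 term ⇒ +0.086383;  D = +0.068409+0.052746i
d^4_{-2,4}: single k=6 term ⇒ +0.004954;  D = +0.002544+0.004251i
d^4_{-1,4}: single k=5 term ⇒ +0.000215;  D = +0.000035+0.000212i
d^4_{0,4}: single k=4 term ⇒ +0.000007;  D = -0.000002+0.000007i
d^4_{1,4}: single k=3 term ⇒ +0.000000;  D = -0.000000+0.000000i
d^4_{2,4}: single k=2 term ⇒ +0.000000;  D = -0.000000+0.000000i
d^4_{3,4}: single k=1 term ⇒ +0.000000;  D = -0.000000+0.000000i
d^4_{4,4}: single k=0 term ⇒ +0.000000;  D = -0.000000-0.000000i
Y_4^{m'}(θ=0.8446,φ=1.3725) and Σ D·Y over m':
  (+0.9569+0.2773i)·(+0.0970+0.0986i)  (+0.0684+0.0527i)·(-0.1947+0.2877i)  (+0.0025+0.0043i)·(-0.3599-0.1507i)  (+0.0000+0.0002i)·(+0.0040-0.0199i)  (-0.0000+0.0000i)·(-0.3621+0.0000i)  (-0.0000+0.0000i)·(-0.0040-0.0199i)  (-0.0000+0.0000i)·(-0.3599+0.1507i)  (-0.0000+0.0000i)·(+0.1947+0.2877i)  (-0.0000-0.0000i)·(+0.0970-0.0986i)
Y_4^4(R⁻¹ n̂) = +0.036759+0.128717i

Re=0.0368 Im=0.1287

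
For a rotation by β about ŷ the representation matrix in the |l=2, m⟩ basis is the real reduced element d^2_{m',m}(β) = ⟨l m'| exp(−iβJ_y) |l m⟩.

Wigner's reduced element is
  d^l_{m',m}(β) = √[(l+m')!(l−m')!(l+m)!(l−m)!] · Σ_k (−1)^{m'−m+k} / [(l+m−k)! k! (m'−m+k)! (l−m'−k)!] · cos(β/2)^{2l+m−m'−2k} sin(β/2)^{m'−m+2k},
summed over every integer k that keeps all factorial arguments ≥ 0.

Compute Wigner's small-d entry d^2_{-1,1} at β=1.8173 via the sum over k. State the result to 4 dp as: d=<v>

d^2_{-1,1}(β=1.8173) via Wigner's sum:
c=cos(1.8173/2)=0.614811, s=sin(1.8173/2)=0.788674; N=√[1·6·6·1]=6.000000
k: max(0,(1)−(-1))=2 … min(2+(1),2−(-1))=3
  k=2: (−1)^0·6.0000/(2)·0.6148^2·0.7887^2 = +0.705343
  k=3: (−1)^1·6.0000/(6)·0.6148^0·0.7887^4 = -0.386893
d^2_{-1,1}(1.8173) = +0.705343 -0.386893 = +0.318449

d=0.3184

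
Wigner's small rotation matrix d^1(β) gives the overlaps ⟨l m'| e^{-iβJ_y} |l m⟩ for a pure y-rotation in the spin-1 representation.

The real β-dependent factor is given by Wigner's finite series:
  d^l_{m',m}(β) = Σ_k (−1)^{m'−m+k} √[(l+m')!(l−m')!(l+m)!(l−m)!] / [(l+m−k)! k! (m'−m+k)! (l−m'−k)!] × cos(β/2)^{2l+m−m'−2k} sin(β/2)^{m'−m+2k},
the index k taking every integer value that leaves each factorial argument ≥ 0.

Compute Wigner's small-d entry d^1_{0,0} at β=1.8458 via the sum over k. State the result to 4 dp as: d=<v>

d^1_{0,0}(β=1.8458) via Wigner's sum:
With c≡cos(β/2)=0.603510 and s≡sin(β/2)=0.797355, N=[1·1·1·1]^{1/2}=1.000000
k: max(0,(0)−(0))=0 … min(1+(0),1−(0))=1
  k=0: (−1)^0·1.0000/(1)·0.6035^2·0.7974^0 = +0.364225
  k=1: (−1)^1·1.0000/(1)·0.6035^0·0.7974^2 = -0.635775
d^1_{0,0}(1.8458) = +0.364225 -0.635775 = -0.271550

d=-0.2716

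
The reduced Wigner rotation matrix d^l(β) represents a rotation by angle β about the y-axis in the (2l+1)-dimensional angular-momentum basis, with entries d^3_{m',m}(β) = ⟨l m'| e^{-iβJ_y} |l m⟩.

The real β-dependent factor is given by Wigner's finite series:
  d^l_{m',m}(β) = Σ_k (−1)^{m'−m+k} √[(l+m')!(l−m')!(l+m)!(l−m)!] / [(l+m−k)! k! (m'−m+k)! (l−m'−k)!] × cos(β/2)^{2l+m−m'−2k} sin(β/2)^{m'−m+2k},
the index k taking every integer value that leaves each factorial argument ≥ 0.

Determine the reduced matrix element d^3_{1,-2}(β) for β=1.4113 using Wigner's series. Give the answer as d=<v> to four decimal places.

d=-0.4847

d^3_{1,-2}(β=1.4113) via Wigner's sum:
With c≡cos(β/2)=0.761190 and s≡sin(β/2)=0.648529, N=[24·2·1·120]^{1/2}=75.894664
k∈{0,1} keeps every argument non-negative
  k=0: (−1)^3·75.8947/(12)·0.7612^3·0.6485^3 = -0.760847
  k=1: (−1)^4·75.8947/(24)·0.7612^1·0.6485^5 = +0.276146
d^3_{1,-2}(1.4113) = -0.760847 +0.276146 = -0.484700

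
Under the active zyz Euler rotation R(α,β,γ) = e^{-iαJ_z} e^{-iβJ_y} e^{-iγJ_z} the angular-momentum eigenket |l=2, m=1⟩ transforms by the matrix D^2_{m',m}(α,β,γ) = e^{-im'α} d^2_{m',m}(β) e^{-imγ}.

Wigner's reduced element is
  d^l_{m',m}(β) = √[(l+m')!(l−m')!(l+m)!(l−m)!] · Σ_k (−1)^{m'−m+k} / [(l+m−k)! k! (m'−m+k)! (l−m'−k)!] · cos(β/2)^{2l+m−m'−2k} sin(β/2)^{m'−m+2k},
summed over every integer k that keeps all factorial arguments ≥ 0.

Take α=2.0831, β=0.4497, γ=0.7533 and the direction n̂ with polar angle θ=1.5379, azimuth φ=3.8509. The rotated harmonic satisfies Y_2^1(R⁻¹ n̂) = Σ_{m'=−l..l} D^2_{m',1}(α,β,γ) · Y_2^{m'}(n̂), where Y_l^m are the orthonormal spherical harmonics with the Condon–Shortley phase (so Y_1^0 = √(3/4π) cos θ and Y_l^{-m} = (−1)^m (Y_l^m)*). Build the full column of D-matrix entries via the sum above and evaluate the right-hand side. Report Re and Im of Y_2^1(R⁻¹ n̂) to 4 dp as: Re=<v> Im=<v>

Re=0.0228 Im=0.0362

Need the full column D^2_{m',1} for m'=−2..2 at α=2.0831, β=0.4497, γ=0.7533.
cos(β/2)=0.974828, sin(β/2)=0.222960
d^2_{-2,1}: single k=3 term ⇒ +0.021609;  D = -0.020819-0.005791i
d^2_{-1,1}: k∈[2..3] ⇒ +0.141720 -0.002471 = +0.139249;  D = +0.033235+0.135225i
d^2_{0,1}: k∈[1..2] ⇒ +0.505925 -0.026466 = +0.479459;  D = +0.349735-0.327974i
d^2_{1,1}: k∈[0..1] ⇒ +0.903049 -0.141720 = +0.761329;  D = -0.726147-0.228762i
d^2_{2,1}: single k=0 term ⇒ -0.413086;  D = -0.084944-0.404258i
Y_2^{m'}(θ=1.5379,φ=3.8509) and Σ D·Y over m':
  (-0.0208-0.0058i)·(+0.0585-0.3814i)  (+0.0332+0.1352i)·(-0.0193+0.0165i)  (+0.3497-0.3280i)·(-0.3144+0.0000i)  (-0.7261-0.2288i)·(+0.0193+0.0165i)  (-0.0849-0.4043i)·(+0.0585+0.3814i)
Y_2^1(R⁻¹ n̂) = +0.022756+0.036187i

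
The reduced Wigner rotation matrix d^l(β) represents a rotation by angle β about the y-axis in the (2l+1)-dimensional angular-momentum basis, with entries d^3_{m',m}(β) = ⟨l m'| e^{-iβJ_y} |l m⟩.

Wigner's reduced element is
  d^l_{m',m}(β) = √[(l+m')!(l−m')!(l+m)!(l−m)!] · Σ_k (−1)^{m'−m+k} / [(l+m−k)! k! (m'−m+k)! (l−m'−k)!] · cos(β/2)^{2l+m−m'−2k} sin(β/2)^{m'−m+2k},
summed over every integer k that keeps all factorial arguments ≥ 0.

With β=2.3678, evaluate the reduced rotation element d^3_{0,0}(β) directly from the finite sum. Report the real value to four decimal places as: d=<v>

d=0.1581

d^3_{0,0}(β=2.3678) via Wigner's sum:
With c≡cos(β/2)=0.377316 and s≡sin(β/2)=0.926085, N=[6·6·6·6]^{1/2}=36.000000
The bounds max(0,m−m')=0 and min(l+m,l−m')=3 give 4 terms
  k=0: (−1)^0·36.0000/(36)·0.3773^6·0.9261^0 = +0.002886
  k=1: (−1)^1·36.0000/(4)·0.3773^4·0.9261^2 = -0.156446
  k=2: (−1)^2·36.0000/(4)·0.3773^2·0.9261^4 = +0.942444
  k=3: (−1)^3·36.0000/(36)·0.3773^0·0.9261^6 = -0.630818
d^3_{0,0}(2.3678) = +0.002886 -0.156446 +0.942444 -0.630818 = +0.158066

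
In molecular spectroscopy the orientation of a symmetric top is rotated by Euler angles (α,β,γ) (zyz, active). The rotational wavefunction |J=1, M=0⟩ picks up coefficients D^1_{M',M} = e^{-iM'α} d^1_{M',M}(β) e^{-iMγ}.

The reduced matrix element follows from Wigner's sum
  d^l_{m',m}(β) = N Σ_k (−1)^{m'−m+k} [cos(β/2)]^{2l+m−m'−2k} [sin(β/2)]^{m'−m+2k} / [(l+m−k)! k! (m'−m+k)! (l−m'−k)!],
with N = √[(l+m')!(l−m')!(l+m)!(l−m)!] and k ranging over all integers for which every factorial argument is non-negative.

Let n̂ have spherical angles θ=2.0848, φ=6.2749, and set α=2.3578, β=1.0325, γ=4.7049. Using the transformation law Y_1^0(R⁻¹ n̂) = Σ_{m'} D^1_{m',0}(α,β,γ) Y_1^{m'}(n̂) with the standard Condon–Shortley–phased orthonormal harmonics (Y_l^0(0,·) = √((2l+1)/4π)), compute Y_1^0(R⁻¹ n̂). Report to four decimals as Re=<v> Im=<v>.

Need the full column D^1_{m',0} for m'=−1..1 at α=2.3578, β=1.0325, γ=4.7049.
cos(β/2)=0.869676, sin(β/2)=0.493622
d^1_{-1,0}: single k=1 term ⇒ +0.607110;  D = -0.429980+0.428602i
d^1_{0,0}: k∈[0..1] ⇒ +0.756337 -0.243663 = +0.512674;  D = +0.512674+0.000000i
d^1_{1,0}: single k=0 term ⇒ -0.607110;  D = +0.429980+0.428602i
Y_1^{m'}(θ=2.0848,φ=6.2749) and Σ D·Y over m':
  (-0.4300+0.4286i)·(+0.3008+0.0025i)  (+0.5127+0.0000i)·(-0.2402+0.0000i)  (+0.4300+0.4286i)·(-0.3008+0.0025i)
Y_1^0(R⁻¹ n̂) = -0.384007+0.000000i

Re=-0.3840 Im=0.0000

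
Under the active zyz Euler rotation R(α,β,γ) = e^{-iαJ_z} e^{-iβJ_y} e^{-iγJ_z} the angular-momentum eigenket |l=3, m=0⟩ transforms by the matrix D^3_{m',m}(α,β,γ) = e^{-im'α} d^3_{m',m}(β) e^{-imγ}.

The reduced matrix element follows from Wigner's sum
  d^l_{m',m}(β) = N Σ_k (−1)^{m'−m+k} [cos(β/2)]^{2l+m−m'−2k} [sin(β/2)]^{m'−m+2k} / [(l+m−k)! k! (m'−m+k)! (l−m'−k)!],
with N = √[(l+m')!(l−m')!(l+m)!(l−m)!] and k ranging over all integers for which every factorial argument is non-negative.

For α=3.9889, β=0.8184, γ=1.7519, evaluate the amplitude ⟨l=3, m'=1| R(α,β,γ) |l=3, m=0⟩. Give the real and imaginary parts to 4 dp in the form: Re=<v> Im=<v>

D^3_{1,0}(3.9889,0.8184,1.7519) = e^{-i·1·3.9889}·d^3_{1,0}(0.8184)·e^{-i·0·1.7519}. Compute d first:
With c≡cos(β/2)=0.917439 and s≡sin(β/2)=0.397876, N=[24·2·6·6]^{1/2}=41.569219
k∈{0,1,2} keeps every argument non-negative
  k=0: (−1)^1·41.5692/(12)·0.9174^5·0.3979^1 = -0.895828
  k=1: (−1)^2·41.5692/(4)·0.9174^3·0.3979^3 = +0.505459
  k=2: (−1)^3·41.5692/(12)·0.9174^1·0.3979^5 = -0.031689
d^3_{1,0}(0.8184) = -0.895828 +0.505459 -0.031689 = -0.422058
D = (-0.662004+0.749501i)·(-0.422058)·(+1.000000+0.000000i) = +0.279404-0.316333i

Re=0.2794 Im=-0.3163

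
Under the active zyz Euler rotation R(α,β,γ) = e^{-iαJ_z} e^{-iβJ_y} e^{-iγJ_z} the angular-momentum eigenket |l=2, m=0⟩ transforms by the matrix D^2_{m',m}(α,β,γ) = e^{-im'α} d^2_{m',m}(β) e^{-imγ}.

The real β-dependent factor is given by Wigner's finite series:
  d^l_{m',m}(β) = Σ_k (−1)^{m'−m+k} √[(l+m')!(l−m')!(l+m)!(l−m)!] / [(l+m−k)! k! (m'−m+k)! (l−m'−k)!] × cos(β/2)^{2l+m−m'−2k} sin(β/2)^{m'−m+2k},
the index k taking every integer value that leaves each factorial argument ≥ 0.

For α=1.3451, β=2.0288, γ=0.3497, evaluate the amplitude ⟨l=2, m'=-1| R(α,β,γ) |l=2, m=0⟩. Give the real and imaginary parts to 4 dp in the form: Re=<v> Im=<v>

Re=-0.1087 Im=-0.4734

First d^2_{-1,0}(β=2.0288), then the phase factors e^{-i(-1)α} and e^{-i(0)γ}:
Half-angle: c=0.528130, s=0.849164. N=√(1·6·2·2)=4.898979
k: max(0,(0)−(-1))=1 … min(2+(0),2−(-1))=2
  k=1: (−1)^0·4.8990/(2)·0.5281^3·0.8492^1 = +0.306400
  k=2: (−1)^1·4.8990/(2)·0.5281^1·0.8492^3 = -0.792119
d^2_{-1,0}(2.0288) = +0.306400 -0.792119 = -0.485719
D = (+0.223785+0.974639i)·(-0.485719)·(+1.000000+0.000000i) = -0.108697-0.473401i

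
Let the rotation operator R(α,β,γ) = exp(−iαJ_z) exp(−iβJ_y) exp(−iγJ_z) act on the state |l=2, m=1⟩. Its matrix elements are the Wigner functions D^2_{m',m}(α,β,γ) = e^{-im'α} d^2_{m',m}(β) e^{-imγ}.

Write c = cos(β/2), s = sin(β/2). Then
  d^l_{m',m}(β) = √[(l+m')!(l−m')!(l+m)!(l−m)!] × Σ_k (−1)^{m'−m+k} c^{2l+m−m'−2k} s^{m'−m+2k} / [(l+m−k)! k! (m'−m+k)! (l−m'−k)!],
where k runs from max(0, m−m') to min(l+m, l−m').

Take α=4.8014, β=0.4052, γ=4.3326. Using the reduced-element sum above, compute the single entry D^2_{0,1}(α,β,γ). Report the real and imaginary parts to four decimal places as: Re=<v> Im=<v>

First d^2_{0,1}(β=0.4052), then the phase factors e^{-i(0)α} and e^{-i(1)γ}:
c=cos(0.4052/2)=0.979547, s=sin(0.4052/2)=0.201217; N=√[2·2·6·1]=4.898979
Admissible k: 1..2 (factorial args all ≥0)
  k=1: (−1)^0·4.8990/(2)·0.9795^3·0.2012^1 = +0.463250
  k=2: (−1)^1·4.8990/(2)·0.9795^1·0.2012^3 = -0.019548
d^2_{0,1}(0.4052) = +0.463250 -0.019548 = +0.443702
D = (+1.000000+0.000000i)·(+0.443702)·(-0.370724+0.928743i) = -0.164491+0.412085i

Re=-0.1645 Im=0.4121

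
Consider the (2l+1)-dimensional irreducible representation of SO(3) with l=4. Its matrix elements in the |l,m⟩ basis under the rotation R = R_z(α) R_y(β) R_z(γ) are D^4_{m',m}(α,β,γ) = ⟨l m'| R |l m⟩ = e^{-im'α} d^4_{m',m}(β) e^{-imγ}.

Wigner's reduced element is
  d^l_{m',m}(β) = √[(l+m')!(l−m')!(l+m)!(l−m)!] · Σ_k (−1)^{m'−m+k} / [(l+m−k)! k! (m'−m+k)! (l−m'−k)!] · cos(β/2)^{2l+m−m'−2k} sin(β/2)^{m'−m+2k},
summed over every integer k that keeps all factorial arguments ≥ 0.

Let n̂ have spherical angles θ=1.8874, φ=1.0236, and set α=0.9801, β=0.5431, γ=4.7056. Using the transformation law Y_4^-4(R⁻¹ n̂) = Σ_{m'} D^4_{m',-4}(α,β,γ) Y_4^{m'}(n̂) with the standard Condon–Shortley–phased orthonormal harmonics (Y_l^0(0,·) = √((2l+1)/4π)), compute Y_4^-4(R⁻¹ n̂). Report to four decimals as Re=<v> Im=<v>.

Need the full column D^4_{m',-4} for m'=−4..4 at α=0.9801, β=0.5431, γ=4.7056.
cos(β/2)=0.963356, sin(β/2)=0.268225
d^4_{-4,-4}: single k=0 term ⇒ +0.741815;  D = -0.541942-0.506545i
d^4_{-3,-4}: single k=0 term ⇒ -0.584188;  D = +0.569010-0.132299i
d^4_{-2,-4}: single k=0 term ⇒ +0.304298;  D = -0.107836+0.284550i
d^4_{-1,-4}: single k=0 term ⇒ -0.119819;  D = -0.069410-0.097668i
d^4_{0,-4}: single k=0 term ⇒ +0.037299;  D = +0.037285-0.001013i
d^4_{1,-4}: single k=0 term ⇒ -0.009289;  D = -0.004962+0.007852i
d^4_{2,-4}: single k=0 term ⇒ +0.001829;  D = -0.000740-0.001672i
d^4_{3,-4}: single k=0 term ⇒ -0.000272;  D = +0.000268+0.000047i
d^4_{4,-4}: single k=0 term ⇒ +0.000027;  D = -0.000019+0.000019i
Y_4^{m'}(θ=1.8874,φ=1.0236) and Σ D·Y over m':
  (-0.5419-0.5065i)·(-0.2091+0.2941i)  (+0.5690-0.1323i)·(+0.3336+0.0237i)  (-0.1078+0.2845i)·(+0.0445+0.0863i)  (-0.0694-0.0977i)·(+0.1691-0.2775i)  (+0.0373-0.0010i)·(+0.0445+0.0000i)  (-0.0050+0.0079i)·(-0.1691-0.2775i)  (-0.0007-0.0017i)·(+0.0445-0.0863i)  (+0.0003+0.0000i)·(-0.3336+0.0237i)  (-0.0000+0.0000i)·(-0.2091-0.2941i)
Y_4^-4(R⁻¹ n̂) = +0.391493-0.078064i

Re=0.3915 Im=-0.0781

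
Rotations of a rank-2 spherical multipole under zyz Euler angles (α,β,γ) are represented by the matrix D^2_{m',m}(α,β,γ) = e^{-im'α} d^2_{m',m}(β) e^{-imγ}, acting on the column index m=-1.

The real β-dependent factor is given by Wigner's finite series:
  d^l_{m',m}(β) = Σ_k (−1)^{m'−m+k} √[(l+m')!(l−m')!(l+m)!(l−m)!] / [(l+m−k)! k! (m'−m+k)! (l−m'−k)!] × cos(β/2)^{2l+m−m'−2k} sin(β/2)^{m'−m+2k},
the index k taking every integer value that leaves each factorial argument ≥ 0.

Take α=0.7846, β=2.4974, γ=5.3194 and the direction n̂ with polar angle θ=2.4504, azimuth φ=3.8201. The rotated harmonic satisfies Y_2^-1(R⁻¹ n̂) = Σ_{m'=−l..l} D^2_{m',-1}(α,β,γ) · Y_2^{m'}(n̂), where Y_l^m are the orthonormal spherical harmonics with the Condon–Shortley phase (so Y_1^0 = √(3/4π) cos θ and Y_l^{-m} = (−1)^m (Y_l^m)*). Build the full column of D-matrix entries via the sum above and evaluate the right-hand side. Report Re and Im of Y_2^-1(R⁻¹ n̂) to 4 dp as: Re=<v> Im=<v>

Need the full column D^2_{m',-1} for m'=−2..2 at α=0.7846, β=2.4974, γ=5.3194.
cos(β/2)=0.316556, sin(β/2)=0.948574
d^2_{-2,-1}: single k=1 term ⇒ +0.060180;  D = +0.049484+0.034249i
d^2_{-1,-1}: k∈[0..1] ⇒ +0.010042 -0.270498 = -0.260456;  D = -0.256286+0.046421i
d^2_{0,-1}: k∈[0..1] ⇒ -0.073705 +0.661819 = +0.588114;  D = +0.335469-0.483051i
d^2_{1,-1}: k∈[0..1] ⇒ +0.270498 -0.809626 = -0.539128;  D = +0.095241+0.530649i
d^2_{2,-1}: single k=0 term ⇒ -0.540373;  D = +0.443346+0.308945i
Y_2^{m'}(θ=2.4504,φ=3.8201) and Σ D·Y over m':
  (+0.0495+0.0342i)·(+0.0333-0.1534i)  (-0.2563+0.0464i)·(+0.2954-0.2381i)  (+0.3355-0.4831i)·(+0.2463+0.0000i)  (+0.0952+0.5306i)·(-0.2954-0.2381i)  (+0.4433+0.3089i)·(+0.0333+0.1534i)
Y_2^-1(R⁻¹ n̂) = +0.090491-0.151822i

Re=0.0905 Im=-0.1518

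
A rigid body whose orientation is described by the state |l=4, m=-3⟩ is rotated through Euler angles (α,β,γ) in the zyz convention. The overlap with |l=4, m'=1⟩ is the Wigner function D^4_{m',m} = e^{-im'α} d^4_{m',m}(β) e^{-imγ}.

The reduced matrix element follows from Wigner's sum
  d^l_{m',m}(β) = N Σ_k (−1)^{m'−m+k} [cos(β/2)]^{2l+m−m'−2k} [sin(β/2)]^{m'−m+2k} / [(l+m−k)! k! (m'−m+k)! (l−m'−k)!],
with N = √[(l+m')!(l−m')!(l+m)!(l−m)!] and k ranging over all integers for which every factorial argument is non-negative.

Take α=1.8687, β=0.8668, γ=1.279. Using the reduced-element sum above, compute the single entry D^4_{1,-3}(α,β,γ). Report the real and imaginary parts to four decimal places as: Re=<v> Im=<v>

First d^4_{1,-3}(β=0.8668), then the phase factors e^{-i(1)α} and e^{-i(-3)γ}:
Half-angle: c=0.907543, s=0.419959. N=√(120·6·1·5040)=1904.940944
k∈{0,1} keeps every argument non-negative
  k=0: (−1)^4·1904.9409/(144)·0.9075^4·0.4200^4 = +0.279136
  k=1: (−1)^5·1904.9409/(240)·0.9075^2·0.4200^6 = -0.035863
d^4_{1,-3}(0.8668) = +0.279136 -0.035863 = +0.243273
D = (-0.293517-0.955954i)·(+0.243273)·(-0.767793-0.640698i) = -0.094175+0.224305i

Re=-0.0942 Im=0.2243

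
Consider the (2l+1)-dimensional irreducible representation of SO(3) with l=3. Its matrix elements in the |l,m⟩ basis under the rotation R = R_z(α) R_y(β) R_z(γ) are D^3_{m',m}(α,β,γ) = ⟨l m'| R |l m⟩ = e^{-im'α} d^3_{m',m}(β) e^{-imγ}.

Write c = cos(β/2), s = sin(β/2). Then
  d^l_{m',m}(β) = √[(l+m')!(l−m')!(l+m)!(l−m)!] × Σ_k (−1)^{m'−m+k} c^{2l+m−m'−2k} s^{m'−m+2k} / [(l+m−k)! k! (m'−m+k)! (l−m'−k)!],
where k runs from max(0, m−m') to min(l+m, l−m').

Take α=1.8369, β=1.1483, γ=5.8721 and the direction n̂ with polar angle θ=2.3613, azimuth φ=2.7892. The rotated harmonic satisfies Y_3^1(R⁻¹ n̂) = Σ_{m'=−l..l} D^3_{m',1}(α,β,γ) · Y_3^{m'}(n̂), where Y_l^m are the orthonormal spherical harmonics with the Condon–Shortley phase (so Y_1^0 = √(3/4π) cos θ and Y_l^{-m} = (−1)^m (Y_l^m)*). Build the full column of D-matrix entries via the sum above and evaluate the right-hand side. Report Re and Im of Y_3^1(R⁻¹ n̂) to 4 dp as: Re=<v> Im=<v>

Re=0.1621 Im=0.2662

Need the full column D^3_{m',1} for m'=−3..3 at α=1.8369, β=1.1483, γ=5.8721.
cos(β/2)=0.839654, sin(β/2)=0.543121
d^3_{-3,1}: single k=4 term ⇒ +0.237593;  D = +0.222245-0.084009i
d^3_{-2,1}: k∈[3..4] ⇒ +0.599821 -0.125483 = +0.474338;  D = -0.278496-0.383975i
d^3_{-1,1}: k∈[2..4] ⇒ +0.879725 -0.490770 +0.025667 = +0.414622;  D = -0.259804+0.323130i
d^3_{0,1}: k∈[1..3] ⇒ +0.785217 -0.985607 +0.137460 = -0.062930;  D = -0.057687-0.025147i
d^3_{1,1}: k∈[0..2] ⇒ +0.350431 -1.172966 +0.368078 = -0.454457;  D = -0.065657+0.449690i
d^3_{2,1}: k∈[0..1] ⇒ -0.716802 +0.599821 = -0.116981;  D = +0.116124-0.014134i
d^3_{3,1}: single k=0 term ⇒ +0.567860;  D = +0.214436+0.525816i
Y_3^{m'}(θ=2.3613,φ=2.7892) and Σ D·Y over m':
  (+0.2222-0.0840i)·(-0.0714-0.1265i)  (-0.2785-0.3840i)·(-0.2738-0.2329i)  (-0.2598+0.3231i)·(-0.3255-0.1197i)  (-0.0577-0.0251i)·(+0.1258+0.0000i)  (-0.0657+0.4497i)·(+0.3255-0.1197i)  (+0.1161-0.0141i)·(-0.2738+0.2329i)  (+0.2144+0.5258i)·(+0.0714-0.1265i)
Y_3^1(R⁻¹ n̂) = +0.162121+0.266179i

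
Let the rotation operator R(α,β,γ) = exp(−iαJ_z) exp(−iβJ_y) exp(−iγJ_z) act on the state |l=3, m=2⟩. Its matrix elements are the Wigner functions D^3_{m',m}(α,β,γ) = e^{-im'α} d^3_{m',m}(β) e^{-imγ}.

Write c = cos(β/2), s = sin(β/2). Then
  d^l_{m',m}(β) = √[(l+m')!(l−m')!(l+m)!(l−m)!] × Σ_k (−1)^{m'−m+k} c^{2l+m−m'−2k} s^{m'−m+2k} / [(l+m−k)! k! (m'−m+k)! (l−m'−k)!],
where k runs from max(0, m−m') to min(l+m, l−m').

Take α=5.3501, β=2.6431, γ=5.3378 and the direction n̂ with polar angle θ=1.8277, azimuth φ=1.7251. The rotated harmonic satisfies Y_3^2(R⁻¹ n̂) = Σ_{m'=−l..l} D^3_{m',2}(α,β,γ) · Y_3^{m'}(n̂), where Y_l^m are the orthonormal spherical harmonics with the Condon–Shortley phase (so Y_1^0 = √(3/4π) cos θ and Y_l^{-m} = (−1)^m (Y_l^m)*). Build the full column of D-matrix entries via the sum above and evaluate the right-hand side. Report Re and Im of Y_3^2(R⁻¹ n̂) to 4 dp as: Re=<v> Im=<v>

Need the full column D^3_{m',2} for m'=−3..3 at α=5.3501, β=2.6431, γ=5.3378.
cos(β/2)=0.246674, sin(β/2)=0.969099
d^3_{-3,2}: single k=5 term ⇒ +0.516462;  D = +0.317594-0.407268i
d^3_{-2,2}: k∈[4..5] ⇒ +0.268341 -0.828338 = -0.559997;  D = -0.559828-0.013775i
d^3_{-1,2}: k∈[3..4] ⇒ +0.086398 -0.666749 = -0.580352;  D = -0.333943-0.474647i
d^3_{0,2}: k∈[2..3] ⇒ +0.019045 -0.293953 = -0.274908;  D = +0.086470-0.260954i
d^3_{1,2}: k∈[1..2] ⇒ +0.002799 -0.086398 = -0.083599;  D = +0.079414-0.026118i
d^3_{2,2}: k∈[0..1] ⇒ +0.000225 -0.017386 = -0.017161;  D = +0.014013+0.009906i
d^3_{3,2}: single k=0 term ⇒ -0.002168;  D = +0.000048+0.002167i
Y_3^{m'}(θ=1.8277,φ=1.7251) and Σ D·Y over m':
  (+0.3176-0.4073i)·(+0.1686+0.3378i)  (-0.5598-0.0138i)·(+0.2314-0.0738i)  (-0.3339-0.4746i)·(+0.0325+0.2092i)  (+0.0865-0.2610i)·(+0.2539+0.0000i)  (+0.0794-0.0261i)·(-0.0325+0.2092i)  (+0.0140+0.0099i)·(+0.2314+0.0738i)  (+0.0000+0.0022i)·(-0.1686+0.3378i)
Y_3^2(R⁻¹ n̂) = +0.175526-0.054363i

Re=0.1755 Im=-0.0544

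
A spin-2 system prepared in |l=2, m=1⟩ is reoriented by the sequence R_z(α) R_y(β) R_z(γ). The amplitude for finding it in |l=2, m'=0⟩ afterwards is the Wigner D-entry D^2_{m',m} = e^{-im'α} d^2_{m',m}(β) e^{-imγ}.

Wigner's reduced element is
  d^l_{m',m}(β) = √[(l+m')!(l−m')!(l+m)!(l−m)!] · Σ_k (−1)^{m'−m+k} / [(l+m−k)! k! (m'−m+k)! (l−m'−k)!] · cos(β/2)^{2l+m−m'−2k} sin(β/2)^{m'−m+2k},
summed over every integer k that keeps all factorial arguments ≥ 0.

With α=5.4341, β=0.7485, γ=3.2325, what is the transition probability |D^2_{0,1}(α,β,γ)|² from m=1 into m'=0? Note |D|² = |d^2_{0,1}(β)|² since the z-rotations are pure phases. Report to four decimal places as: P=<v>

D^2_{0,1}(5.4341,0.7485,3.2325) = e^{-i·0·5.4341}·d^2_{0,1}(0.7485)·e^{-i·1·3.2325}. Compute d first:
With c≡cos(β/2)=0.930782 and s≡sin(β/2)=0.365575, N=[2·2·6·1]^{1/2}=4.898979
Admissible k: 1..2 (factorial args all ≥0)
  k=1: (−1)^0·4.8990/(2)·0.9308^3·0.3656^1 = +0.722097
  k=2: (−1)^1·4.8990/(2)·0.9308^1·0.3656^3 = -0.111391
d^2_{0,1}(0.7485) = +0.722097 -0.111391 = +0.610706
|D^2_{0,1}|² = |d^2_{0,1}(β)|² = (+0.610706)² = 0.372961 (the z-rotation phases have unit modulus)

P=0.3730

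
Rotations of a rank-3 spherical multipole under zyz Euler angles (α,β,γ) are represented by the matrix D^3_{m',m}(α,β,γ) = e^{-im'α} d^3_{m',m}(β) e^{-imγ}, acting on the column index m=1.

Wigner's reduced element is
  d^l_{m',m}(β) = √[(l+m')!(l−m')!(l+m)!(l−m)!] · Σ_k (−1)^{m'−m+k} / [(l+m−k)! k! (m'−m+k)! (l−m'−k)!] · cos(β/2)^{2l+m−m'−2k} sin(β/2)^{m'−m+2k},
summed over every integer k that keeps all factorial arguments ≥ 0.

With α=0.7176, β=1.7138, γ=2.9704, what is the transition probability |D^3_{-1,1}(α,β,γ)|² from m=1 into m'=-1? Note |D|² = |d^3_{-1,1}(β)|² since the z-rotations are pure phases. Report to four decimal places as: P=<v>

P=0.0917

First d^3_{-1,1}(β=1.7138), then the phase factors e^{-i(-1)α} and e^{-i(1)γ}:
With c≡cos(β/2)=0.654784 and s≡sin(β/2)=0.755816, N=[2·24·24·2]^{1/2}=48.000000
The bounds max(0,m−m')=2 and min(l+m,l−m')=4 give 3 terms
  k=2: (−1)^0·48.0000/(8)·0.6548^4·0.7558^2 = +0.630050
  k=3: (−1)^1·48.0000/(6)·0.6548^2·0.7558^4 = -1.119311
  k=4: (−1)^2·48.0000/(48)·0.6548^0·0.7558^6 = +0.186422
d^3_{-1,1}(1.7138) = +0.630050 -1.119311 +0.186422 = -0.302839
|D^3_{-1,1}|² = |d^3_{-1,1}(β)|² = (-0.302839)² = 0.091711 (the z-rotation phases have unit modulus)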